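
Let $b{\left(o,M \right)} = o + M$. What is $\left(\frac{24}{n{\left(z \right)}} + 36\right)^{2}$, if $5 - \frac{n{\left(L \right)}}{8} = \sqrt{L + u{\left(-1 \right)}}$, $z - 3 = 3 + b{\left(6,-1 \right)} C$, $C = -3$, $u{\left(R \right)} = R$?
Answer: $\frac{9 \left(1464 \sqrt{10} + 2281 i\right)}{5 \left(2 \sqrt{10} + 3 i\right)} \approx 1327.0 + 19.748 i$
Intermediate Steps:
$b{\left(o,M \right)} = M + o$
$z = -9$ ($z = 3 + \left(3 + \left(-1 + 6\right) \left(-3\right)\right) = 3 + \left(3 + 5 \left(-3\right)\right) = 3 + \left(3 - 15\right) = 3 - 12 = -9$)
$n{\left(L \right)} = 40 - 8 \sqrt{-1 + L}$ ($n{\left(L \right)} = 40 - 8 \sqrt{L - 1} = 40 - 8 \sqrt{-1 + L}$)
$\left(\frac{24}{n{\left(z \right)}} + 36\right)^{2} = \left(\frac{24}{40 - 8 \sqrt{-1 - 9}} + 36\right)^{2} = \left(\frac{24}{40 - 8 \sqrt{-10}} + 36\right)^{2} = \left(\frac{24}{40 - 8 i \sqrt{10}} + 36\right)^{2} = \left(36 + \frac{24}{40 - 8 i \sqrt{10}}\right)^{2}$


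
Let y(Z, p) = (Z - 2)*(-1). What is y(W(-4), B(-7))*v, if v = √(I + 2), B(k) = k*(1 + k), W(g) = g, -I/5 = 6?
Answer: 12*I*√7 ≈ 31.749*I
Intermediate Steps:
I = -30 (I = -5*6 = -30)
v = 2*I*√7 (v = √(-30 + 2) = √(-28) = 2*I*√7 ≈ 5.2915*I)
y(Z, p) = 2 - Z (y(Z, p) = (-2 + Z)*(-1) = 2 - Z)
y(W(-4), B(-7))*v = (2 - 1*(-4))*(2*I*√7) = (2 + 4)*(2*I*√7) = 6*(2*I*√7) = 12*I*√7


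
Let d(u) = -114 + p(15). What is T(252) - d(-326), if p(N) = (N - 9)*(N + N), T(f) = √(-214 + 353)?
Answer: -66 + √139 ≈ -54.210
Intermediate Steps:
T(f) = √139
p(N) = 2*N*(-9 + N) (p(N) = (-9 + N)*(2*N) = 2*N*(-9 + N))
d(u) = 66 (d(u) = -114 + 2*15*(-9 + 15) = -114 + 2*15*6 = -114 + 180 = 66)
T(252) - d(-326) = √139 - 1*66 = √139 - 66 = -66 + √139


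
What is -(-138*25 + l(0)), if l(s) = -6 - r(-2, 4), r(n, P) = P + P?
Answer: 3464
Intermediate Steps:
r(n, P) = 2*P
l(s) = -14 (l(s) = -6 - 2*4 = -6 - 1*8 = -6 - 8 = -14)
-(-138*25 + l(0)) = -(-138*25 - 14) = -(-3450 - 14) = -1*(-3464) = 3464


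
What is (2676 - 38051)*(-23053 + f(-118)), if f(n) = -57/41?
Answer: 33437511250/41 ≈ 8.1555e+8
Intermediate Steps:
f(n) = -57/41 (f(n) = -57*1/41 = -57/41)
(2676 - 38051)*(-23053 + f(-118)) = (2676 - 38051)*(-23053 - 57/41) = -35375*(-945230/41) = 33437511250/41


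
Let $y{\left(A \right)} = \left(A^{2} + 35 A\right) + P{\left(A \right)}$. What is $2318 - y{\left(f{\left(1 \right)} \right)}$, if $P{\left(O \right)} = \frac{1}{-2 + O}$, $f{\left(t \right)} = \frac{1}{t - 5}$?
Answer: $\frac{335107}{144} \approx 2327.1$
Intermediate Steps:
$f{\left(t \right)} = \frac{1}{-5 + t}$
$y{\left(A \right)} = A^{2} + \frac{1}{-2 + A} + 35 A$ ($y{\left(A \right)} = \left(A^{2} + 35 A\right) + \frac{1}{-2 + A} = A^{2} + \frac{1}{-2 + A} + 35 A$)
$2318 - y{\left(f{\left(1 \right)} \right)} = 2318 - \frac{1 + \frac{\left(-2 + \frac{1}{-5 + 1}\right) \left(35 + \frac{1}{-5 + 1}\right)}{-5 + 1}}{-2 + \frac{1}{-5 + 1}} = 2318 - \frac{1 + \frac{\left(-2 + \frac{1}{-4}\right) \left(35 + \frac{1}{-4}\right)}{-4}}{-2 + \frac{1}{-4}} = 2318 - \frac{1 - \frac{\left(-2 - \frac{1}{4}\right) \left(35 - \frac{1}{4}\right)}{4}}{-2 - \frac{1}{4}} = 2318 - \frac{1 - \left(- \frac{9}{16}\right) \frac{139}{4}}{- \frac{9}{4}} = 2318 - - \frac{4 \left(1 + \frac{1251}{64}\right)}{9} = 2318 - \left(- \frac{4}{9}\right) \frac{1315}{64} = 2318 - - \frac{1315}{144} = 2318 + \frac{1315}{144} = \frac{335107}{144}$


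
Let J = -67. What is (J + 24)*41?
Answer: -1763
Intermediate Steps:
(J + 24)*41 = (-67 + 24)*41 = -43*41 = -1763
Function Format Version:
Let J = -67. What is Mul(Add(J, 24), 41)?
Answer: -1763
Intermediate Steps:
Mul(Add(J, 24), 41) = Mul(Add(-67, 24), 41) = Mul(-43, 41) = -1763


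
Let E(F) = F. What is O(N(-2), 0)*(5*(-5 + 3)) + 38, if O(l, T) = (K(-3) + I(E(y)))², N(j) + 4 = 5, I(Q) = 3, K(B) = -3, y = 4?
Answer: 38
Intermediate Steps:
N(j) = 1 (N(j) = -4 + 5 = 1)
O(l, T) = 0 (O(l, T) = (-3 + 3)² = 0² = 0)
O(N(-2), 0)*(5*(-5 + 3)) + 38 = 0*(5*(-5 + 3)) + 38 = 0*(5*(-2)) + 38 = 0*(-10) + 38 = 0 + 38 = 38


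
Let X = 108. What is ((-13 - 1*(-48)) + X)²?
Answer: 20449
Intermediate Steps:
((-13 - 1*(-48)) + X)² = ((-13 - 1*(-48)) + 108)² = ((-13 + 48) + 108)² = (35 + 108)² = 143² = 20449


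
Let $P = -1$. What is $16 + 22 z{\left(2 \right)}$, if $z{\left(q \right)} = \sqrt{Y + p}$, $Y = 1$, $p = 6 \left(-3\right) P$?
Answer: $16 + 22 \sqrt{19} \approx 111.9$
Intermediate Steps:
$p = 18$ ($p = 6 \left(-3\right) \left(-1\right) = \left(-18\right) \left(-1\right) = 18$)
$z{\left(q \right)} = \sqrt{19}$ ($z{\left(q \right)} = \sqrt{1 + 18} = \sqrt{19}$)
$16 + 22 z{\left(2 \right)} = 16 + 22 \sqrt{19}$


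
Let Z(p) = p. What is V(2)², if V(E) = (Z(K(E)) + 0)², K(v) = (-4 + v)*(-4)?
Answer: 4096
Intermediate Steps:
K(v) = 16 - 4*v
V(E) = (16 - 4*E)² (V(E) = ((16 - 4*E) + 0)² = (16 - 4*E)²)
V(2)² = (16*(-4 + 2)²)² = (16*(-2)²)² = (16*4)² = 64² = 4096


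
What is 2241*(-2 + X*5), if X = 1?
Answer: 6723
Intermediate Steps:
2241*(-2 + X*5) = 2241*(-2 + 1*5) = 2241*(-2 + 5) = 2241*3 = 6723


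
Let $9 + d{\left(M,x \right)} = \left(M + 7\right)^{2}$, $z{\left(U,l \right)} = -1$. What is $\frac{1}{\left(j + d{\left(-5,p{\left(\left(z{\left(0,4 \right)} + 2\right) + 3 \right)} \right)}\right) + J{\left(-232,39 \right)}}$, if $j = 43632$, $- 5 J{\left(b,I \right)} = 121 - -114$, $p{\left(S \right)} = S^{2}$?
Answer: $\frac{1}{43580} \approx 2.2946 \cdot 10^{-5}$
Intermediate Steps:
$d{\left(M,x \right)} = -9 + \left(7 + M\right)^{2}$ ($d{\left(M,x \right)} = -9 + \left(M + 7\right)^{2} = -9 + \left(7 + M\right)^{2}$)
$J{\left(b,I \right)} = -47$ ($J{\left(b,I \right)} = - \frac{121 - -114}{5} = - \frac{121 + 114}{5} = \left(- \frac{1}{5}\right) 235 = -47$)
$\frac{1}{\left(j + d{\left(-5,p{\left(\left(z{\left(0,4 \right)} + 2\right) + 3 \right)} \right)}\right) + J{\left(-232,39 \right)}} = \frac{1}{\left(43632 - \left(9 - \left(7 - 5\right)^{2}\right)\right) - 47} = \frac{1}{\left(43632 - \left(9 - 2^{2}\right)\right) - 47} = \frac{1}{\left(43632 + \left(-9 + 4\right)\right) - 47} = \frac{1}{\left(43632 - 5\right) - 47} = \frac{1}{43627 - 47} = \frac{1}{43580}$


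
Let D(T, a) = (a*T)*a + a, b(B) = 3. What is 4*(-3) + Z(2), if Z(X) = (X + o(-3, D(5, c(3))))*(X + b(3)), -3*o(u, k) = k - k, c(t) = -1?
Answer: -2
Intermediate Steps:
D(T, a) = a + T*a**2 (D(T, a) = (T*a)*a + a = T*a**2 + a = a + T*a**2)
o(u, k) = 0 (o(u, k) = -(k - k)/3 = -1/3*0 = 0)
Z(X) = X*(3 + X) (Z(X) = (X + 0)*(X + 3) = X*(3 + X))
4*(-3) + Z(2) = 4*(-3) + 2*(3 + 2) = -12 + 2*5 = -12 + 10 = -2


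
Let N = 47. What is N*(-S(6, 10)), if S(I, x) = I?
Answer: -282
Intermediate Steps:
N*(-S(6, 10)) = 47*(-1*6) = 47*(-6) = -282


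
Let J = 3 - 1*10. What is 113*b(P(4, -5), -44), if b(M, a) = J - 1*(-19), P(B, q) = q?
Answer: 1356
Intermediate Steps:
J = -7 (J = 3 - 10 = -7)
b(M, a) = 12 (b(M, a) = -7 - 1*(-19) = -7 + 19 = 12)
113*b(P(4, -5), -44) = 113*12 = 1356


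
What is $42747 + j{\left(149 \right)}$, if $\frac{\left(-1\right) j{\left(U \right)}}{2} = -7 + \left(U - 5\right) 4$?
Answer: $41609$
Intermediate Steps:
$j{\left(U \right)} = 54 - 8 U$ ($j{\left(U \right)} = - 2 \left(-7 + \left(U - 5\right) 4\right) = - 2 \left(-7 + \left(-5 + U\right) 4\right) = - 2 \left(-7 + \left(-20 + 4 U\right)\right) = - 2 \left(-27 + 4 U\right) = 54 - 8 U$)
$42747 + j{\left(149 \right)} = 42747 + \left(54 - 1192\right) = 42747 - 1138 = 41609$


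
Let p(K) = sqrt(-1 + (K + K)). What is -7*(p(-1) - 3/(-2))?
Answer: -21/2 - 7*I*sqrt(3) ≈ -10.5 - 12.124*I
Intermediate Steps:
p(K) = sqrt(-1 + 2*K)
-7*(p(-1) - 3/(-2)) = -7*(sqrt(-1 + 2*(-1)) - 3/(-2)) = -7*(sqrt(-1 - 2) - 3*(-1/2)) = -7*(sqrt(-3) + 3/2) = -7*(I*sqrt(3) + 3/2) = -7*(3/2 + I*sqrt(3)) = -21/2 - 7*I*sqrt(3)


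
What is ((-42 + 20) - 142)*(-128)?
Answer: 20992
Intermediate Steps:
((-42 + 20) - 142)*(-128) = (-22 - 142)*(-128) = -164*(-128) = 20992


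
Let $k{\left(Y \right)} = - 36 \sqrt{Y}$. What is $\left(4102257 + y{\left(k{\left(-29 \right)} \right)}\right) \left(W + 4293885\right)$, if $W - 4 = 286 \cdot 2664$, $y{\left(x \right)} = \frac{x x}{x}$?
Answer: $20740162224801 - 182008548 i \sqrt{29} \approx 2.074 \cdot 10^{13} - 9.8015 \cdot 10^{8} i$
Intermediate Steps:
$y{\left(x \right)} = x$ ($y{\left(x \right)} = \frac{x^{2}}{x} = x$)
$W = 761908$ ($W = 4 + 286 \cdot 2664 = 4 + 761904 = 761908$)
$\left(4102257 + y{\left(k{\left(-29 \right)} \right)}\right) \left(W + 4293885\right) = \left(4102257 - 36 \sqrt{-29}\right) \left(761908 + 4293885\right) = \left(4102257 - 36 i \sqrt{29}\right) 5055793 = 20740162224801 - 182008548 i \sqrt{29}$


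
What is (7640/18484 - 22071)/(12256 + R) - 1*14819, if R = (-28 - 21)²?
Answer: -1003792813724/67729997 ≈ -14821.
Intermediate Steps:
R = 2401 (R = (-49)² = 2401)
(7640/18484 - 22071)/(12256 + R) - 1*14819 = (7640/18484 - 22071)/(12256 + 2401) - 1*14819 = (7640*(1/18484) - 22071)/14657 - 14819 = (1910/4621 - 22071)*(1/14657) - 14819 = -101988181/4621*1/14657 - 14819 = -101988181/67729997 - 14819 = -1003792813724/67729997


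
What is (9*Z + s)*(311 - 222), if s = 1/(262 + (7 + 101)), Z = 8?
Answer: 2371049/370 ≈ 6408.2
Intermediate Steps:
s = 1/370 (s = 1/(262 + 108) = 1/370 ≈ 0.0027027)
(9*Z + s)*(311 - 222) = (9*8 + 1/370)*(311 - 222) = (72 + 1/370)*89 = (26641/370)*89 = 2371049/370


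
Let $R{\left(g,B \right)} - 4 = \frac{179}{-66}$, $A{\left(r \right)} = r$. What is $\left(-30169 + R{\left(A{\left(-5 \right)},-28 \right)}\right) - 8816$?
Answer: $- \frac{2572925}{66} \approx -38984.0$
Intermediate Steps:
$R{\left(g,B \right)} = \frac{85}{66}$ ($R{\left(g,B \right)} = 4 + \frac{179}{-66} = 4 + 179 \left(- \frac{1}{66}\right) = 4 - \frac{179}{66} = \frac{85}{66}$)
$\left(-30169 + R{\left(A{\left(-5 \right)},-28 \right)}\right) - 8816 = \left(-30169 + \frac{85}{66}\right) - 8816 = - \frac{1991069}{66} - 8816 = - \frac{2572925}{66}$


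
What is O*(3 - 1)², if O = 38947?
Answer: 155788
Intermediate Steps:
O*(3 - 1)² = 38947*(3 - 1)² = 38947*2² = 38947*4 = 155788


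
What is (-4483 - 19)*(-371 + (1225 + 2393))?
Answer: -14617994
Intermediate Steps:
(-4483 - 19)*(-371 + (1225 + 2393)) = -4502*(-371 + 3618) = -4502*3247 = -14617994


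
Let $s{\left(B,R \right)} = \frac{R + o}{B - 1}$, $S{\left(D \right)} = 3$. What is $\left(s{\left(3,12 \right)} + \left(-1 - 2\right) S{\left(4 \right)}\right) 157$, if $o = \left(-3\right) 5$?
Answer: $- \frac{3297}{2} \approx -1648.5$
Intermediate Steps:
$o = -15$
$s{\left(B,R \right)} = \frac{-15 + R}{-1 + B}$ ($s{\left(B,R \right)} = \frac{R - 15}{B - 1} = \frac{-15 + R}{-1 + B}$)
$\left(s{\left(3,12 \right)} + \left(-1 - 2\right) S{\left(4 \right)}\right) 157 = \left(\frac{-15 + 12}{-1 + 3} + \left(-1 - 2\right) 3\right) 157 = \left(\frac{1}{2} \left(-3\right) - 9\right) 157 = \left(- \frac{3}{2} - 9\right) 157 = \left(- \frac{21}{2}\right) 157 = - \frac{3297}{2}$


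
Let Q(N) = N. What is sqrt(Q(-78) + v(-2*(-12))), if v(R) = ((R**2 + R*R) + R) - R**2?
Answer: 3*sqrt(58) ≈ 22.847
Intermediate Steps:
v(R) = R + R**2 (v(R) = ((R**2 + R**2) + R) - R**2 = (2*R**2 + R) - R**2 = (R + 2*R**2) - R**2 = R + R**2)
sqrt(Q(-78) + v(-2*(-12))) = sqrt(-78 + (-2*(-12))*(1 - 2*(-12))) = sqrt(-78 + 24*(1 + 24)) = sqrt(-78 + 24*25) = sqrt(-78 + 600) = sqrt(522) = 3*sqrt(58)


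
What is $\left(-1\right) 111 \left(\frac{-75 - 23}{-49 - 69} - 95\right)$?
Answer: $\frac{616716}{59} \approx 10453.0$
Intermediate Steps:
$\left(-1\right) 111 \left(\frac{-75 - 23}{-49 - 69} - 95\right) = - 111 \left(- \frac{98}{-118} - 95\right) = - 111 \left(\left(-98\right) \left(- \frac{1}{118}\right) - 95\right) = - 111 \left(\frac{49}{59} - 95\right) = \left(-111\right) \left(- \frac{5556}{59}\right) = \frac{616716}{59}$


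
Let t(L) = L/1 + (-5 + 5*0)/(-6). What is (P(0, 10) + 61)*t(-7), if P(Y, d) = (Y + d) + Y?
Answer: -2627/6 ≈ -437.83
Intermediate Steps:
P(Y, d) = d + 2*Y
t(L) = ⅚ + L (t(L) = L*1 + (-5 + 0)*(-⅙) = L - 5*(-⅙) = L + ⅚ = ⅚ + L)
(P(0, 10) + 61)*t(-7) = ((10 + 2*0) + 61)*(⅚ - 7) = ((10 + 0) + 61)*(-37/6) = (10 + 61)*(-37/6) = 71*(-37/6) = -2627/6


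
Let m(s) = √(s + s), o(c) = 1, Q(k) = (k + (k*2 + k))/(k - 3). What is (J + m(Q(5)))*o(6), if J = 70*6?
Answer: 420 + 2*√5 ≈ 424.47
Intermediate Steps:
Q(k) = 4*k/(-3 + k) (Q(k) = (k + (2*k + k))/(-3 + k) = (k + 3*k)/(-3 + k) = (4*k)/(-3 + k) = 4*k/(-3 + k))
m(s) = √2*√s (m(s) = √(2*s) = √2*√s)
J = 420
(J + m(Q(5)))*o(6) = (420 + √2*√(4*5/(-3 + 5)))*1 = (420 + √2*√(4*5/2))*1 = (420 + √2*√(4*5*(½)))*1 = (420 + √2*√10)*1 = (420 + 2*√5)*1 = 420 + 2*√5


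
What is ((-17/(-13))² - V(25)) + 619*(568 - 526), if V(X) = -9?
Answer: 4395472/169 ≈ 26009.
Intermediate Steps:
((-17/(-13))² - V(25)) + 619*(568 - 526) = ((-17/(-13))² - 1*(-9)) + 619*(568 - 526) = ((-17*(-1/13))² + 9) + 619*42 = ((17/13)² + 9) + 25998 = (289/169 + 9) + 25998 = 1810/169 + 25998 = 4395472/169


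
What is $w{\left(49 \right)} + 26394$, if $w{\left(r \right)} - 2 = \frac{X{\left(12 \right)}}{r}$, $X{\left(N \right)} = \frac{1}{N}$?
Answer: $\frac{15520849}{588} \approx 26396.0$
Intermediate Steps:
$w{\left(r \right)} = 2 + \frac{1}{12 r}$
$w{\left(49 \right)} + 26394 = \left(2 + \frac{1}{12 \cdot 49}\right) + 26394 = \left(2 + \frac{1}{12} \cdot \frac{1}{49}\right) + 26394 = \left(2 + \frac{1}{588}\right) + 26394 = \frac{1177}{588} + 26394 = \frac{15520849}{588}$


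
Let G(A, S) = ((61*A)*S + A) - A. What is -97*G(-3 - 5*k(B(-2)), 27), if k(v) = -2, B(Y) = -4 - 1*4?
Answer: -1118313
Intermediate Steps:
B(Y) = -8 (B(Y) = -4 - 4 = -8)
G(A, S) = 61*A*S (G(A, S) = (61*A*S + A) - A = (A + 61*A*S) - A = 61*A*S)
-97*G(-3 - 5*k(B(-2)), 27) = -5917*(-3 - 5*(-2))*27 = -5917*(-3 + 10)*27 = -5917*7*27 = -97*11529 = -1118313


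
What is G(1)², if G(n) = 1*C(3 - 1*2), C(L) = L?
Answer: 1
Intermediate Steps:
G(n) = 1 (G(n) = 1*(3 - 1*2) = 1*(3 - 2) = 1*1 = 1)
G(1)² = 1² = 1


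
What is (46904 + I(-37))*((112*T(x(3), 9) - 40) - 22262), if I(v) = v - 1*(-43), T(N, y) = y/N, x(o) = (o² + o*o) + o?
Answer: -1043935140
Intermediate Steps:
x(o) = o + 2*o² (x(o) = (o² + o²) + o = 2*o² + o = o + 2*o²)
I(v) = 43 + v (I(v) = v + 43 = 43 + v)
(46904 + I(-37))*((112*T(x(3), 9) - 40) - 22262) = (46904 + (43 - 37))*((112*(9/((3*(1 + 2*3)))) - 40) - 22262) = (46904 + 6)*((112*(9/((3*(1 + 6)))) - 40) - 22262) = 46910*((112*(9/((3*7))) - 40) - 22262) = 46910*((112*(9/21) - 40) - 22262) = 46910*((112*(9*(1/21)) - 40) - 22262) = 46910*((112*(3/7) - 40) - 22262) = 46910*((48 - 40) - 22262) = 46910*(8 - 22262) = 46910*(-22254) = -1043935140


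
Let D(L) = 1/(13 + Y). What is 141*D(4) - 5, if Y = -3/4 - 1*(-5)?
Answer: 73/23 ≈ 3.1739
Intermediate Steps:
Y = 17/4 (Y = -3*1/4 + 5 = -3/4 + 5 = 17/4 ≈ 4.2500)
D(L) = 4/69 (D(L) = 1/(13 + 17/4) = 1/(69/4) = 4/69)
141*D(4) - 5 = 141*(4/69) - 5 = 188/23 - 5 = 73/23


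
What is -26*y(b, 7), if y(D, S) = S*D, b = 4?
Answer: -728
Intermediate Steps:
y(D, S) = D*S
-26*y(b, 7) = -104*7 = -26*28 = -728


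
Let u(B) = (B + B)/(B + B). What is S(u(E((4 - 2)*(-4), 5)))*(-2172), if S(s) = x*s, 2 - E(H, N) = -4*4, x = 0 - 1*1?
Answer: 2172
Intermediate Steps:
x = -1 (x = 0 - 1 = -1)
E(H, N) = 18 (E(H, N) = 2 - (-4)*4 = 2 - 1*(-16) = 2 + 16 = 18)
u(B) = 1 (u(B) = (2*B)/((2*B)) = (2*B)*(1/(2*B)) = 1)
S(s) = -s
S(u(E((4 - 2)*(-4), 5)))*(-2172) = -1*1*(-2172) = -1*(-2172) = 2172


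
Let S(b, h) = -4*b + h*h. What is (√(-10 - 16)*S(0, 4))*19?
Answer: 304*I*√26 ≈ 1550.1*I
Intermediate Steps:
S(b, h) = h² - 4*b (S(b, h) = -4*b + h² = h² - 4*b)
(√(-10 - 16)*S(0, 4))*19 = (√(-10 - 16)*(4² - 4*0))*19 = (√(-26)*(16 + 0))*19 = ((I*√26)*16)*19 = (16*I*√26)*19 = 304*I*√26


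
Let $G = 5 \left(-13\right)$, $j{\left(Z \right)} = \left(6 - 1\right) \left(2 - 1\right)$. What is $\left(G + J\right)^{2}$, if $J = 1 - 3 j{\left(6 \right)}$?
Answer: $6241$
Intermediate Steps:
$j{\left(Z \right)} = 5$ ($j{\left(Z \right)} = 5 \cdot 1 = 5$)
$G = -65$
$J = -14$ ($J = 1 - 15 = -14$)
$\left(G + J\right)^{2} = \left(-65 - 14\right)^{2} = \left(-79\right)^{2} = 6241$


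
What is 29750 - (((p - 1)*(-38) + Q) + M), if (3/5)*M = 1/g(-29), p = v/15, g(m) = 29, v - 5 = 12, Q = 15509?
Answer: 6197014/435 ≈ 14246.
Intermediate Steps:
v = 17 (v = 5 + 12 = 17)
p = 17/15 ≈ 1.1333
M = 5/87 (M = (5/3)/29 = (5/3)*(1/29) = 5/87 ≈ 0.057471)
29750 - (((p - 1)*(-38) + Q) + M) = 29750 - (((17/15 - 1)*(-38) + 15509) + 5/87) = 29750 - (((2/15)*(-38) + 15509) + 5/87) = 29750 - ((-76/15 + 15509) + 5/87) = 29750 - (232559/15 + 5/87) = 29750 - 1*6744236/435 = 29750 - 6744236/435 = 6197014/435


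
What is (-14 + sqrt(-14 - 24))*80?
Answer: -1120 + 80*I*sqrt(38) ≈ -1120.0 + 493.15*I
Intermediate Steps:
(-14 + sqrt(-14 - 24))*80 = (-14 + sqrt(-38))*80 = (-14 + I*sqrt(38))*80 = -1120 + 80*I*sqrt(38)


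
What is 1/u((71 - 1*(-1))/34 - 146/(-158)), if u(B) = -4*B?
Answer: -1343/16340 ≈ -0.082191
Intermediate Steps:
1/u((71 - 1*(-1))/34 - 146/(-158)) = 1/(-4*((71 - 1*(-1))/34 - 146/(-158))) = 1/(-4*((71 + 1)*(1/34) - 146*(-1/158))) = 1/(-4*(72*(1/34) + 73/79)) = 1/(-4*(36/17 + 73/79)) = 1/(-4*4085/1343) = 1/(-16340/1343) = -1343/16340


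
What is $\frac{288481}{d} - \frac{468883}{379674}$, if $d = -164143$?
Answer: $- \frac{186492597463}{62320829382} \approx -2.9925$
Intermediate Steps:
$\frac{288481}{d} - \frac{468883}{379674} = \frac{288481}{-164143} - \frac{468883}{379674} = 288481 \left(- \frac{1}{164143}\right) - \frac{468883}{379674} = - \frac{288481}{164143} - \frac{468883}{379674} = - \frac{186492597463}{62320829382}$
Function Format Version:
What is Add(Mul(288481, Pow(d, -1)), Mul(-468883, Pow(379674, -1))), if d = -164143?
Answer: Rational(-186492597463, 62320829382) ≈ -2.9925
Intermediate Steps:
Add(Mul(288481, Pow(d, -1)), Mul(-468883, Pow(379674, -1))) = Add(Mul(288481, Pow(-164143, -1)), Mul(-468883, Pow(379674, -1))) = Add(Mul(288481, Rational(-1, 164143)), Mul(-468883, Rational(1, 379674))) = Add(Rational(-288481, 164143), Rational(-468883, 379674)) = Rational(-186492597463, 62320829382)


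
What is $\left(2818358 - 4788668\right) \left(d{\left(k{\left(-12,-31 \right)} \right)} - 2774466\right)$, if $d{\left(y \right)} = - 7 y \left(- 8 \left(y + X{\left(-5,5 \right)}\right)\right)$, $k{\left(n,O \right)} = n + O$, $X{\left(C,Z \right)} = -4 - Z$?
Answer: $5219843767500$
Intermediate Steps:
$k{\left(n,O \right)} = O + n$
$d{\left(y \right)} = - 7 y \left(72 - 8 y\right)$ ($d{\left(y \right)} = - 7 y \left(- 8 \left(y - 9\right)\right) = - 7 y \left(- 8 \left(-9 + y\right)\right) = - 7 y \left(72 - 8 y\right)$)
$\left(2818358 - 4788668\right) \left(d{\left(k{\left(-12,-31 \right)} \right)} - 2774466\right) = \left(2818358 - 4788668\right) \left(56 \left(-31 - 12\right) \left(-9 - 43\right) - 2774466\right) = - 1970310 \left(56 \left(-43\right) \left(-9 - 43\right) - 2774466\right) = - 1970310 \left(56 \left(-43\right) \left(-52\right) - 2774466\right) = - 1970310 \left(125216 - 2774466\right) = \left(-1970310\right) \left(-2649250\right) = 5219843767500$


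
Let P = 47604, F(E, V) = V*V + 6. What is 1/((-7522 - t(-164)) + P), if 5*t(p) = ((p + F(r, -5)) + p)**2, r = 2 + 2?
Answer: 5/112201 ≈ 4.4563e-5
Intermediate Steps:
r = 4
F(E, V) = 6 + V**2 (F(E, V) = V**2 + 6 = 6 + V**2)
t(p) = (31 + 2*p)**2/5 (t(p) = ((p + (6 + (-5)**2)) + p)**2/5 = ((p + (6 + 25)) + p)**2/5 = ((p + 31) + p)**2/5 = ((31 + p) + p)**2/5 = (31 + 2*p)**2/5)
1/((-7522 - t(-164)) + P) = 1/((-7522 - (31 + 2*(-164))**2/5) + 47604) = 1/((-7522 - (31 - 328)**2/5) + 47604) = 1/((-7522 - (-297)**2/5) + 47604) = 1/((-7522 - 88209/5) + 47604) = 1/(-125819/5 + 47604) = 1/(112201/5) = 5/112201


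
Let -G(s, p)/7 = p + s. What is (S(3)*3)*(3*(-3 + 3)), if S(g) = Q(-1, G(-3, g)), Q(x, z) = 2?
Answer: 0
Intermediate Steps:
G(s, p) = -7*p - 7*s (G(s, p) = -7*(p + s) = -7*p - 7*s)
S(g) = 2
(S(3)*3)*(3*(-3 + 3)) = (2*3)*(3*(-3 + 3)) = 6*(3*0) = 6*0 = 0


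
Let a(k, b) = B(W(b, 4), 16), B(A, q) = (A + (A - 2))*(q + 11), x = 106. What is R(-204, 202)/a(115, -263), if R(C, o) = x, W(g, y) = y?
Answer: 53/81 ≈ 0.65432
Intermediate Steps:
R(C, o) = 106
B(A, q) = (-2 + 2*A)*(11 + q) (B(A, q) = (A + (-2 + A))*(11 + q) = (-2 + 2*A)*(11 + q))
a(k, b) = 162 (a(k, b) = -22 - 2*16 + 22*4 + 2*4*16 = -22 - 32 + 88 + 128 = 162)
R(-204, 202)/a(115, -263) = 106/162 = 106*(1/162) = 53/81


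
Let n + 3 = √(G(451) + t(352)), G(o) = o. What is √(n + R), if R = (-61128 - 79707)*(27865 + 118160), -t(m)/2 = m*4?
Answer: √(-20565430878 + I*√2365) ≈ 0.e-4 + 1.4341e+5*I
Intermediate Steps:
t(m) = -8*m (t(m) = -2*m*4 = -8*m)
n = -3 + I*√2365 (n = -3 + √(451 - 8*352) = -3 + √(451 - 2816) = -3 + √(-2365) = -3 + I*√2365 ≈ -3.0 + 48.631*I)
R = -20565430875 (R = -140835*146025 = -20565430875)
√(n + R) = √((-3 + I*√2365) - 20565430875) = √(-20565430878 + I*√2365)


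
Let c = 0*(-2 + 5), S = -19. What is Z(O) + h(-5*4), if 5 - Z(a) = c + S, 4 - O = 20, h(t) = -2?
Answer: 22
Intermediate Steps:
O = -16 (O = 4 - 1*20 = 4 - 20 = -16)
c = 0 (c = 0*3 = 0)
Z(a) = 24 (Z(a) = 5 - (0 - 19) = 5 - 1*(-19) = 5 + 19 = 24)
Z(O) + h(-5*4) = 24 - 2 = 22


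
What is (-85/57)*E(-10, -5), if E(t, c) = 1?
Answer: -85/57 ≈ -1.4912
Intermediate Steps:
(-85/57)*E(-10, -5) = -85/57*1 = -85/57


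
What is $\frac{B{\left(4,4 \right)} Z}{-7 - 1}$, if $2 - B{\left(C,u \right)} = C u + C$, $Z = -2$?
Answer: $- \frac{9}{2} \approx -4.5$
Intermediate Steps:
$B{\left(C,u \right)} = 2 - C - C u$ ($B{\left(C,u \right)} = 2 - \left(C u + C\right) = 2 - \left(C + C u\right) = 2 - C - C u$)
$\frac{B{\left(4,4 \right)} Z}{-7 - 1} = \frac{\left(2 - 4 - 4 \cdot 4\right) \left(-2\right)}{-7 - 1} = \frac{\left(2 - 4 - 16\right) \left(-2\right)}{-8} = \left(-18\right) \left(-2\right) \left(- \frac{1}{8}\right) = 36 \left(- \frac{1}{8}\right) = - \frac{9}{2}$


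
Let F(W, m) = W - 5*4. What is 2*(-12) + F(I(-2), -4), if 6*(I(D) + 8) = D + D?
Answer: -158/3 ≈ -52.667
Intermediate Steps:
I(D) = -8 + D/3 (I(D) = -8 + (D + D)/6 = -8 + (2*D)/6 = -8 + D/3)
F(W, m) = -20 + W (F(W, m) = W - 20 = -20 + W)
2*(-12) + F(I(-2), -4) = 2*(-12) + (-20 + (-8 + (⅓)*(-2))) = -24 + (-20 + (-8 - ⅔)) = -24 + (-20 - 26/3) = -24 - 86/3 = -158/3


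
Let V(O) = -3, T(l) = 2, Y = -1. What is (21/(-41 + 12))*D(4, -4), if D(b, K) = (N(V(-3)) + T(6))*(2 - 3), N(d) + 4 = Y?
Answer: -63/29 ≈ -2.1724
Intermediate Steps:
N(d) = -5 (N(d) = -4 - 1 = -5)
D(b, K) = 3 (D(b, K) = (-5 + 2)*(2 - 3) = -3*(-1) = 3)
(21/(-41 + 12))*D(4, -4) = (21/(-41 + 12))*3 = (21/(-29))*3 = -1/29*21*3 = -21/29*3 = -63/29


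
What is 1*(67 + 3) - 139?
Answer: -69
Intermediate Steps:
1*(67 + 3) - 139 = 1*70 - 139 = 70 - 139 = -69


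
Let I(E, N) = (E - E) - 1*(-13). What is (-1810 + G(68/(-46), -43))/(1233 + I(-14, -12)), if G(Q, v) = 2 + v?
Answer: -1851/1246 ≈ -1.4856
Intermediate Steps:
I(E, N) = 13 (I(E, N) = 0 + 13 = 13)
(-1810 + G(68/(-46), -43))/(1233 + I(-14, -12)) = (-1810 + (2 - 43))/(1233 + 13) = (-1810 - 41)/1246 = -1851*1/1246 = -1851/1246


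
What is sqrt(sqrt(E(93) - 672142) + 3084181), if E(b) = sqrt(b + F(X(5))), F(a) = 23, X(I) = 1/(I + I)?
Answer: sqrt(3084181 + I*sqrt(2)*sqrt(336071 - sqrt(29))) ≈ 1756.2 + 0.23*I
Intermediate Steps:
X(I) = 1/(2*I)
E(b) = sqrt(23 + b) (E(b) = sqrt(b + 23) = sqrt(23 + b))
sqrt(sqrt(E(93) - 672142) + 3084181) = sqrt(sqrt(sqrt(23 + 93) - 672142) + 3084181) = sqrt(sqrt(sqrt(116) - 672142) + 3084181) = sqrt(sqrt(2*sqrt(29) - 672142) + 3084181) = sqrt(sqrt(-672142 + 2*sqrt(29)) + 3084181) = sqrt(3084181 + sqrt(-672142 + 2*sqrt(29)))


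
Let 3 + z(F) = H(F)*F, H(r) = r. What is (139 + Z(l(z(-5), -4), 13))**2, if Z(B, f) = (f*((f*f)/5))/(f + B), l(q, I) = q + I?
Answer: 563682564/24025 ≈ 23462.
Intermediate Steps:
z(F) = -3 + F**2 (z(F) = -3 + F*F = -3 + F**2)
l(q, I) = I + q
Z(B, f) = f**3/(5*(B + f)) (Z(B, f) = (f*(f**2*(1/5)))/(B + f) = (f*(f**2/5))/(B + f) = (f**3/5)/(B + f) = f**3/(5*(B + f)))
(139 + Z(l(z(-5), -4), 13))**2 = (139 + (1/5)*13**3/((-4 + (-3 + (-5)**2)) + 13))**2 = (139 + (1/5)*2197/((-4 + (-3 + 25)) + 13))**2 = (139 + (1/5)*2197/((-4 + 22) + 13))**2 = (139 + (1/5)*2197/(18 + 13))**2 = (139 + (1/5)*2197/31)**2 = (139 + (1/5)*2197*(1/31))**2 = (139 + 2197/155)**2 = (23742/155)**2 = 563682564/24025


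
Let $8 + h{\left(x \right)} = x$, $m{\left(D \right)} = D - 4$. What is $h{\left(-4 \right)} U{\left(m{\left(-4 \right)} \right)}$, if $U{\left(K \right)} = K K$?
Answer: $-768$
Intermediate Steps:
$m{\left(D \right)} = -4 + D$
$U{\left(K \right)} = K^{2}$
$h{\left(x \right)} = -8 + x$
$h{\left(-4 \right)} U{\left(m{\left(-4 \right)} \right)} = \left(-8 - 4\right) \left(-4 - 4\right)^{2} = - 12 \left(-8\right)^{2} = \left(-12\right) 64 = -768$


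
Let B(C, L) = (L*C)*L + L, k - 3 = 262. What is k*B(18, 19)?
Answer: 1727005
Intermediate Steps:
k = 265 (k = 3 + 262 = 265)
B(C, L) = L + C*L**2 (B(C, L) = (C*L)*L + L = C*L**2 + L = L + C*L**2)
k*B(18, 19) = 265*(19*(1 + 18*19)) = 265*(19*(1 + 342)) = 265*(19*343) = 265*6517 = 1727005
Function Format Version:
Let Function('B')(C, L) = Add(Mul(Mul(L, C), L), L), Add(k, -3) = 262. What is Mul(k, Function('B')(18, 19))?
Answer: 1727005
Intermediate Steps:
k = 265 (k = Add(3, 262) = 265)
Function('B')(C, L) = Add(L, Mul(C, Pow(L, 2))) (Function('B')(C, L) = Add(Mul(Mul(C, L), L), L) = Add(Mul(C, Pow(L, 2)), L) = Add(L, Mul(C, Pow(L, 2))))
Mul(k, Function('B')(18, 19)) = Mul(265, Mul(19, Add(1, Mul(18, 19)))) = Mul(265, Mul(19, Add(1, 342))) = Mul(265, Mul(19, 343)) = Mul(265, 6517) = 1727005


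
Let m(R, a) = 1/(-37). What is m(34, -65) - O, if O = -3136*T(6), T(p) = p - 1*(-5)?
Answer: 1276351/37 ≈ 34496.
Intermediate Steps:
T(p) = 5 + p (T(p) = p + 5 = 5 + p)
O = -34496 (O = -3136*(5 + 6) = -3136*11 = -34496)
m(R, a) = -1/37
m(34, -65) - O = -1/37 - 1*(-34496) = -1/37 + 34496 = 1276351/37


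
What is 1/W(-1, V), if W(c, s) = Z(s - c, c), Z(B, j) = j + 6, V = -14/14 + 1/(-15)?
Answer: ⅕ ≈ 0.20000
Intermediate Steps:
V = -16/15 (V = -14*1/14 + 1*(-1/15) = -1 - 1/15 = -16/15 ≈ -1.0667)
Z(B, j) = 6 + j
W(c, s) = 6 + c
1/W(-1, V) = 1/(6 - 1) = 1/5 = ⅕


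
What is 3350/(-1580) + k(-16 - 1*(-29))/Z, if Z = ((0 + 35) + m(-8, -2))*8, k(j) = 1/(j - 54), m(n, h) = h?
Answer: -1813099/855096 ≈ -2.1203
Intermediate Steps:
k(j) = 1/(-54 + j)
Z = 264 (Z = ((0 + 35) - 2)*8 = (35 - 2)*8 = 33*8 = 264)
3350/(-1580) + k(-16 - 1*(-29))/Z = 3350/(-1580) + 1/(-54 + (-16 - 1*(-29))*264) = 3350*(-1/1580) + (1/264)/(-54 + (-16 + 29)) = -335/158 + (1/264)/(-54 + 13) = -335/158 + (1/264)/(-41) = -335/158 - 1/41*1/264 = -335/158 - 1/10824 = -1813099/855096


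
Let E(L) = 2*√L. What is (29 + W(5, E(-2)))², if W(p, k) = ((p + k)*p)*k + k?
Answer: -5287 - 1144*I*√2 ≈ -5287.0 - 1617.9*I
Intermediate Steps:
W(p, k) = k + k*p*(k + p) (W(p, k) = ((k + p)*p)*k + k = (p*(k + p))*k + k = k*p*(k + p) + k = k + k*p*(k + p))
(29 + W(5, E(-2)))² = (29 + (2*√(-2))*(1 + 5² + (2*√(-2))*5))² = (29 + (2*(I*√2))*(1 + 25 + (2*(I*√2))*5))² = (29 + (2*I*√2)*(1 + 25 + (2*I*√2)*5))² = (29 + (2*I*√2)*(1 + 25 + 10*I*√2))² = (29 + (2*I*√2)*(26 + 10*I*√2))² = (29 + 2*I*√2*(26 + 10*I*√2))²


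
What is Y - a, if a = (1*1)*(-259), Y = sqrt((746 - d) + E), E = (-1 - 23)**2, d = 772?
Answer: 259 + 5*sqrt(22) ≈ 282.45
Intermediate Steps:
E = 576 (E = (-24)**2 = 576)
Y = 5*sqrt(22) (Y = sqrt((746 - 1*772) + 576) = sqrt((746 - 772) + 576) = sqrt(-26 + 576) = sqrt(550) = 5*sqrt(22) ≈ 23.452)
a = -259 (a = 1*(-259) = -259)
Y - a = 5*sqrt(22) - 1*(-259) = 5*sqrt(22) + 259 = 259 + 5*sqrt(22)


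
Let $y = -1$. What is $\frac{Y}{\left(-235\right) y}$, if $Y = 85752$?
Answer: $\frac{85752}{235} \approx 364.9$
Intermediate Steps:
$\frac{Y}{\left(-235\right) y} = \frac{85752}{\left(-235\right) \left(-1\right)} = \frac{85752}{235}$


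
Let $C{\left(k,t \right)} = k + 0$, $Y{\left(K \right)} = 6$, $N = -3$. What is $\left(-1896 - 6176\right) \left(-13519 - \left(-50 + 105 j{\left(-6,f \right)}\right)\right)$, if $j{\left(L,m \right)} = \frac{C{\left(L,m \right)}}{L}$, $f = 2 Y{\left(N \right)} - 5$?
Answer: $109569328$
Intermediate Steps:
$C{\left(k,t \right)} = k$
$f = 7$ ($f = 2 \cdot 6 - 5 = 12 - 5 = 7$)
$j{\left(L,m \right)} = 1$ ($j{\left(L,m \right)} = \frac{L}{L} = 1$)
$\left(-1896 - 6176\right) \left(-13519 - \left(-50 + 105 j{\left(-6,f \right)}\right)\right) = \left(-1896 - 6176\right) \left(-13519 + \left(\left(-105\right) 1 + 50\right)\right) = - 8072 \left(-13519 + \left(-105 + 50\right)\right) = - 8072 \left(-13519 - 55\right) = \left(-8072\right) \left(-13574\right) = 109569328$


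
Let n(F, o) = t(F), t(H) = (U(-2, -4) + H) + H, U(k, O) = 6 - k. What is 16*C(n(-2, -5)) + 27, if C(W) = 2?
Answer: 59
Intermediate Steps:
t(H) = 8 + 2*H (t(H) = ((6 - 1*(-2)) + H) + H = ((6 + 2) + H) + H = (8 + H) + H = 8 + 2*H)
n(F, o) = 8 + 2*F
16*C(n(-2, -5)) + 27 = 16*2 + 27 = 32 + 27 = 59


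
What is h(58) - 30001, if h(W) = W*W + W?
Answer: -26579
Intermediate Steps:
h(W) = W + W**2 (h(W) = W**2 + W = W + W**2)
h(58) - 30001 = 58*(1 + 58) - 30001 = 58*59 - 30001 = 3422 - 30001 = -26579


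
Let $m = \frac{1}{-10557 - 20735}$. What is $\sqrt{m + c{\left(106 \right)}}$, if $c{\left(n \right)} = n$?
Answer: $\frac{\sqrt{25948507673}}{15646} \approx 10.296$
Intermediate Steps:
$m = - \frac{1}{31292}$ ($m = \frac{1}{-31292} = - \frac{1}{31292} \approx -3.1957 \cdot 10^{-5}$)
$\sqrt{m + c{\left(106 \right)}} = \sqrt{- \frac{1}{31292} + 106} = \sqrt{\frac{3316951}{31292}} = \frac{\sqrt{25948507673}}{15646}$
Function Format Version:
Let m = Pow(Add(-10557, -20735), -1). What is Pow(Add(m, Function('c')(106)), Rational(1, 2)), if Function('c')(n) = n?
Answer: Mul(Rational(1, 15646), Pow(25948507673, Rational(1, 2))) ≈ 10.296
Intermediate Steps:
m = Rational(-1, 31292) (m = Pow(-31292, -1) = Rational(-1, 31292) ≈ -3.1957e-5)
Pow(Add(m, Function('c')(106)), Rational(1, 2)) = Pow(Add(Rational(-1, 31292), 106), Rational(1, 2)) = Pow(Rational(3316951, 31292), Rational(1, 2)) = Mul(Rational(1, 15646), Pow(25948507673, Rational(1, 2)))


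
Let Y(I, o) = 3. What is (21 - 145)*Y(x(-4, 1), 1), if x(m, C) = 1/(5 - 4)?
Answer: -372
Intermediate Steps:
x(m, C) = 1 (x(m, C) = 1/1 = 1)
(21 - 145)*Y(x(-4, 1), 1) = (21 - 145)*3 = -124*3 = -372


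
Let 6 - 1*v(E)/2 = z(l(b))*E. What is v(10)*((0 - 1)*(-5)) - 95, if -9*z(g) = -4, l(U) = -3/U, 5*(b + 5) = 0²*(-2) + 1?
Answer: -715/9 ≈ -79.444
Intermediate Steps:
b = -24/5 (b = -5 + (0²*(-2) + 1)/5 = -5 + (0*(-2) + 1)/5 = -5 + (0 + 1)/5 = -5 + (⅕)*1 = -5 + ⅕ = -24/5 ≈ -4.8000)
z(g) = 4/9 (z(g) = -⅑*(-4) = 4/9)
v(E) = 12 - 8*E/9
v(10)*((0 - 1)*(-5)) - 95 = (12 - 8/9*10)*((0 - 1)*(-5)) - 95 = (12 - 80/9)*(-1*(-5)) - 95 = (28/9)*5 - 95 = 140/9 - 95 = -715/9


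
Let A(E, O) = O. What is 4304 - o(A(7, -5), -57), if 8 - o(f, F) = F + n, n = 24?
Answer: 4263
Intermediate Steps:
o(f, F) = -16 - F (o(f, F) = 8 - (F + 24) = 8 - (24 + F) = 8 + (-24 - F) = -16 - F)
4304 - o(A(7, -5), -57) = 4304 - (-16 - 1*(-57)) = 4304 - (-16 + 57) = 4304 - 1*41 = 4304 - 41 = 4263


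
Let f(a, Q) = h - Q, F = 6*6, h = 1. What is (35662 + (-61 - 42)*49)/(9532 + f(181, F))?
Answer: 30615/9497 ≈ 3.2236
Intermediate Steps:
F = 36
f(a, Q) = 1 - Q
(35662 + (-61 - 42)*49)/(9532 + f(181, F)) = (35662 + (-61 - 42)*49)/(9532 + (1 - 1*36)) = (35662 - 103*49)/(9532 + (1 - 36)) = (35662 - 5047)/(9532 - 35) = 30615/9497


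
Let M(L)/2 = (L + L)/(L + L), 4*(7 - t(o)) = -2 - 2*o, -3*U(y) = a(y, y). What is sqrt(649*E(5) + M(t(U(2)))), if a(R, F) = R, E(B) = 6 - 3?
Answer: sqrt(1949) ≈ 44.147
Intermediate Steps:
E(B) = 3
U(y) = -y/3
t(o) = 15/2 + o/2 (t(o) = 7 - (-2 - 2*o)/4 = 7 + (1/2 + o/2) = 15/2 + o/2)
M(L) = 2 (M(L) = 2*((L + L)/(L + L)) = 2*((2*L)/((2*L))) = 2*((2*L)*(1/(2*L))) = 2*1 = 2)
sqrt(649*E(5) + M(t(U(2)))) = sqrt(649*3 + 2) = sqrt(1947 + 2) = sqrt(1949)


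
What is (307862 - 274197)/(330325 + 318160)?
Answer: 6733/129697 ≈ 0.051913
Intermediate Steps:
(307862 - 274197)/(330325 + 318160) = 33665/648485 = 33665*(1/648485) = 6733/129697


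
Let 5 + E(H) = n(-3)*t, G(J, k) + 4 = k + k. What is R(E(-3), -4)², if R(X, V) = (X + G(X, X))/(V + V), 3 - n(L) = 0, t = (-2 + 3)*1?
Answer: 25/16 ≈ 1.5625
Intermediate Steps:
t = 1 (t = 1*1 = 1)
n(L) = 3 (n(L) = 3 - 1*0 = 3 + 0 = 3)
G(J, k) = -4 + 2*k (G(J, k) = -4 + (k + k) = -4 + 2*k)
E(H) = -2 (E(H) = -5 + 3*1 = -5 + 3 = -2)
R(X, V) = (-4 + 3*X)/(2*V) (R(X, V) = (X + (-4 + 2*X))/(V + V) = (-4 + 3*X)/((2*V)) = (-4 + 3*X)*(1/(2*V)) = (-4 + 3*X)/(2*V))
R(E(-3), -4)² = ((½)*(-4 + 3*(-2))/(-4))² = ((½)*(-¼)*(-4 - 6))² = ((½)*(-¼)*(-10))² = (5/4)² = 25/16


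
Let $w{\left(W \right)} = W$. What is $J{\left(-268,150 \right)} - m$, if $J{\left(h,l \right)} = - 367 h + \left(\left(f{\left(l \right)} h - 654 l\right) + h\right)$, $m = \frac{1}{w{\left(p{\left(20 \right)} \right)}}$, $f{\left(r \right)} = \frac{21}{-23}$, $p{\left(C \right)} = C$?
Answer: $\frac{107017}{460} \approx 232.65$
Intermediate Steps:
$f{\left(r \right)} = - \frac{21}{23}$ ($f{\left(r \right)} = 21 \left(- \frac{1}{23}\right) = - \frac{21}{23}$)
$m = \frac{1}{20} \approx 0.05$
$J{\left(h,l \right)} = - 654 l - \frac{8439 h}{23}$ ($J{\left(h,l \right)} = - 367 h + \left(\left(- \frac{21 h}{23} - 654 l\right) + h\right) = - 367 h + \left(\left(- 654 l - \frac{21 h}{23}\right) + h\right) = - 367 h + \left(- 654 l + \frac{2 h}{23}\right) = - 654 l - \frac{8439 h}{23}$)
$J{\left(-268,150 \right)} - m = \left(\left(-654\right) 150 - - \frac{2261652}{23}\right) - \frac{1}{20} = \left(-98100 + \frac{2261652}{23}\right) - \frac{1}{20} = \frac{5352}{23} - \frac{1}{20} = \frac{107017}{460}$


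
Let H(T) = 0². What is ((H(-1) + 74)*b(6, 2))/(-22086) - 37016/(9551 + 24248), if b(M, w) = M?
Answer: -138757022/124414119 ≈ -1.1153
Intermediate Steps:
H(T) = 0
((H(-1) + 74)*b(6, 2))/(-22086) - 37016/(9551 + 24248) = ((0 + 74)*6)/(-22086) - 37016/(9551 + 24248) = (74*6)*(-1/22086) - 37016/33799 = 444*(-1/22086) - 37016*1/33799 = -74/3681 - 37016/33799 = -138757022/124414119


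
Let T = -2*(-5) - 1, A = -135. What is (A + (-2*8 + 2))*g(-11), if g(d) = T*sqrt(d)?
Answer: -1341*I*sqrt(11) ≈ -4447.6*I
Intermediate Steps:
T = 9 (T = 10 - 1 = 9)
g(d) = 9*sqrt(d)
(A + (-2*8 + 2))*g(-11) = (-135 + (-2*8 + 2))*(9*sqrt(-11)) = (-135 + (-16 + 2))*(9*(I*sqrt(11))) = (-135 - 14)*(9*I*sqrt(11)) = -1341*I*sqrt(11)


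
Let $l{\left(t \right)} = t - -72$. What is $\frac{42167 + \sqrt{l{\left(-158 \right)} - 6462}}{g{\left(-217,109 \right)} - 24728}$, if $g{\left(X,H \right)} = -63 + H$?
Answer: $- \frac{42167}{24682} - \frac{i \sqrt{1637}}{12341} \approx -1.7084 - 0.0032785 i$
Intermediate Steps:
$l{\left(t \right)} = 72 + t$ ($l{\left(t \right)} = t + 72 = 72 + t$)
$\frac{42167 + \sqrt{l{\left(-158 \right)} - 6462}}{g{\left(-217,109 \right)} - 24728} = \frac{42167 + \sqrt{\left(72 - 158\right) - 6462}}{\left(-63 + 109\right) - 24728} = \frac{42167 + \sqrt{-86 - 6462}}{46 - 24728} = \frac{42167 + \sqrt{-6548}}{-24682} = \left(42167 + 2 i \sqrt{1637}\right) \left(- \frac{1}{24682}\right) = - \frac{42167}{24682} - \frac{i \sqrt{1637}}{12341}$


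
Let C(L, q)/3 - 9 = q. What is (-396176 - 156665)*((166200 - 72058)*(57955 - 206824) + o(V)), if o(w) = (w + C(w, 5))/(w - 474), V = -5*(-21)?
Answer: 953000320833342523/123 ≈ 7.7480e+15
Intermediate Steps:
C(L, q) = 27 + 3*q
V = 105
o(w) = (42 + w)/(-474 + w) (o(w) = (w + (27 + 3*5))/(w - 474) = (w + (27 + 15))/(-474 + w) = (w + 42)/(-474 + w) = (42 + w)/(-474 + w))
(-396176 - 156665)*((166200 - 72058)*(57955 - 206824) + o(V)) = (-396176 - 156665)*((166200 - 72058)*(57955 - 206824) + (42 + 105)/(-474 + 105)) = -552841*(94142*(-148869) + 147/(-369)) = -552841*(-14014825398 - 1/369*147) = -552841*(-14014825398 - 49/123) = -552841*(-1723823524003/123) = 953000320833342523/123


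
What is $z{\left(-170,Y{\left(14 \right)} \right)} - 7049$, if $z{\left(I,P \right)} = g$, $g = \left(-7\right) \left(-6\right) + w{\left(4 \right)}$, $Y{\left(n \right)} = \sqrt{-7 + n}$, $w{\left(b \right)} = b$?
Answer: $-7003$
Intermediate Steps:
$g = 46$ ($g = \left(-7\right) \left(-6\right) + 4 = 42 + 4 = 46$)
$z{\left(I,P \right)} = 46$
$z{\left(-170,Y{\left(14 \right)} \right)} - 7049 = 46 - 7049 = -7003$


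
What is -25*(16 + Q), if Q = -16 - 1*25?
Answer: 625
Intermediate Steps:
Q = -41 (Q = -16 - 25 = -41)
-25*(16 + Q) = -25*(16 - 41) = -25*(-25) = 625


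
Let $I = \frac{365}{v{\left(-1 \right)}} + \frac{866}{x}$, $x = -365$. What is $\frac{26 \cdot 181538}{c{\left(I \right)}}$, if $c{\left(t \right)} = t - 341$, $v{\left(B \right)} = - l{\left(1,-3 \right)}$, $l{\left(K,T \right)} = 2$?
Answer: $- \frac{492227320}{54841} \approx -8975.5$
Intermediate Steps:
$v{\left(B \right)} = -2$ ($v{\left(B \right)} = \left(-1\right) 2 = -2$)
$I = - \frac{134957}{730}$ ($I = \frac{365}{-2} + \frac{866}{-365} = 365 \left(- \frac{1}{2}\right) + 866 \left(- \frac{1}{365}\right) = - \frac{365}{2} - \frac{866}{365} = - \frac{134957}{730} \approx -184.87$)
$c{\left(t \right)} = -341 + t$
$\frac{26 \cdot 181538}{c{\left(I \right)}} = \frac{26 \cdot 181538}{-341 - \frac{134957}{730}} = \frac{4719988}{- \frac{383887}{730}} = 4719988 \left(- \frac{730}{383887}\right) = - \frac{492227320}{54841}$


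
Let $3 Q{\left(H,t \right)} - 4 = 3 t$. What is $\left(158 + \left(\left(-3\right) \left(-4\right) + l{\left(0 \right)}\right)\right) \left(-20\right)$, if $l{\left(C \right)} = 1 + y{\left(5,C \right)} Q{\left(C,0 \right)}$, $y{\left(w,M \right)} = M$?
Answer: $-3420$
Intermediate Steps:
$Q{\left(H,t \right)} = \frac{4}{3} + t$ ($Q{\left(H,t \right)} = \frac{4}{3} + \frac{3 t}{3} = \frac{4}{3} + t$)
$l{\left(C \right)} = 1 + \frac{4 C}{3}$ ($l{\left(C \right)} = 1 + C \left(\frac{4}{3} + 0\right) = 1 + C \frac{4}{3} = 1 + \frac{4 C}{3}$)
$\left(158 + \left(\left(-3\right) \left(-4\right) + l{\left(0 \right)}\right)\right) \left(-20\right) = \left(158 + \left(\left(-3\right) \left(-4\right) + \left(1 + \frac{4}{3} \cdot 0\right)\right)\right) \left(-20\right) = \left(158 + \left(12 + \left(1 + 0\right)\right)\right) \left(-20\right) = \left(158 + \left(12 + 1\right)\right) \left(-20\right) = \left(158 + 13\right) \left(-20\right) = 171 \left(-20\right) = -3420$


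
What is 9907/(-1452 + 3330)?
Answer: 9907/1878 ≈ 5.2753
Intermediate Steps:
9907/(-1452 + 3330) = 9907/1878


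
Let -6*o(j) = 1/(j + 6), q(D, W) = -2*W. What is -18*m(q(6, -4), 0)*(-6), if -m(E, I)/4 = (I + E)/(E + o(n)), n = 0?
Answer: -124416/287 ≈ -433.51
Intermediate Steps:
o(j) = -1/(6*(6 + j)) (o(j) = -1/(6*(j + 6)) = -1/(6*(6 + j)))
m(E, I) = -4*(E + I)/(-1/36 + E) (m(E, I) = -4*(I + E)/(E - 1/(36 + 6*0)) = -4*(E + I)/(E - 1/(36 + 0)) = -4*(E + I)/(E - 1/36) = -4*(E + I)/(-1/36 + E))
-18*m(q(6, -4), 0)*(-6) = -2592*(-(-2)*(-4) - 1*0)/(-1 + 36*(-2*(-4)))*(-6) = -2592*(-1*8 + 0)/(-1 + 36*8)*(-6) = -2592*(-8 + 0)/(-1 + 288)*(-6) = -2592*(-8)/287*(-6) = -18*(-1152/287)*(-6) = (20736/287)*(-6) = -124416/287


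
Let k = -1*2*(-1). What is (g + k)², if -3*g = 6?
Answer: 0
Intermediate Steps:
g = -2 (g = -⅓*6 = -2)
k = 2 (k = -2*(-1) = 2)
(g + k)² = (-2 + 2)² = 0² = 0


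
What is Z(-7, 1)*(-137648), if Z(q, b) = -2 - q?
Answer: -688240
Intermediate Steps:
Z(-7, 1)*(-137648) = (-2 - 1*(-7))*(-137648) = (-2 + 7)*(-137648) = 5*(-137648) = -688240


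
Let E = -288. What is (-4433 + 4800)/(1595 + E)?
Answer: 367/1307 ≈ 0.28080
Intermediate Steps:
(-4433 + 4800)/(1595 + E) = (-4433 + 4800)/(1595 - 288) = 367/1307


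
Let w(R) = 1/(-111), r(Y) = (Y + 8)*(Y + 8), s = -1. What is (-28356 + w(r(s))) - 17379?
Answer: -5076586/111 ≈ -45735.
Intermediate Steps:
r(Y) = (8 + Y)² (r(Y) = (8 + Y)*(8 + Y) = (8 + Y)²)
w(R) = -1/111
(-28356 + w(r(s))) - 17379 = (-28356 - 1/111) - 17379 = -3147517/111 - 17379 = -5076586/111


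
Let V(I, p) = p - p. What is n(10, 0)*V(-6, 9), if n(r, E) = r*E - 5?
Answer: 0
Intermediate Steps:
V(I, p) = 0
n(r, E) = -5 + E*r (n(r, E) = E*r - 5 = -5 + E*r)
n(10, 0)*V(-6, 9) = (-5 + 0*10)*0 = (-5 + 0)*0 = -5*0 = 0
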